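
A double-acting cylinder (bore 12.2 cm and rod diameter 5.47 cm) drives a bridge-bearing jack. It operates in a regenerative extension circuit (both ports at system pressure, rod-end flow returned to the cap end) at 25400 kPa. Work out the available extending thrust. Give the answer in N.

F ≈ 59700 N

With equal pressure on both faces, forces on the annular region cancel; the net push is pressure × rod cross-section.
Rod cross-section A_rod = π/4 × (5.47 cm)² = 23.50 cm^2
F = P × A_rod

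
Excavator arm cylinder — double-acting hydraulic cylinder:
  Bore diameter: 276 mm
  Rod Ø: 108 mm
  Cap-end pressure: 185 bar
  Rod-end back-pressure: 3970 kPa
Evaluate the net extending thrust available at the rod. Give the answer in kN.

F ≈ 906 kN

Cap-side area A_cap = π/4 × (276 mm)² = 59830 mm^2
Rod-side annular area A_ann = π/4 × (276² − 108²) = 50670 mm^2
Net thrust = P_cap·A_cap − P_rod·A_ann = 1107 kN − 201.2 kN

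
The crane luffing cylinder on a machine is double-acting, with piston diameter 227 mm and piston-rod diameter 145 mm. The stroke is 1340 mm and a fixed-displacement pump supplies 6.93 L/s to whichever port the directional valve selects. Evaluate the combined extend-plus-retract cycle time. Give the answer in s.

t ≈ 12.5 s

Cap-side area A_cap = π/4 × (227 mm)² = 40470 mm^2
Rod-side annular area A_ann = π/4 × (227² − 145²) = 23960 mm^2
t_ext = A_cap·L/Q = 7.826 s
t_ret = A_ann·L/Q = 4.633 s
t_cycle = t_ext + t_ret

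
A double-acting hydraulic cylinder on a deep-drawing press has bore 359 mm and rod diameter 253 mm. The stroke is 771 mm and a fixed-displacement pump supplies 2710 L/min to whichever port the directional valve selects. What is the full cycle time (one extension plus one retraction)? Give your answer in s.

t ≈ 2.60 s

Cap-side area A_cap = π/4 × (359 mm)² = 1.012e5 mm^2
Rod-side annular area A_ann = π/4 × (359² − 253²) = 50950 mm^2
t_ext = A_cap·L/Q = 1.728 s
t_ret = A_ann·L/Q = 0.8697 s
t_cycle = t_ext + t_ret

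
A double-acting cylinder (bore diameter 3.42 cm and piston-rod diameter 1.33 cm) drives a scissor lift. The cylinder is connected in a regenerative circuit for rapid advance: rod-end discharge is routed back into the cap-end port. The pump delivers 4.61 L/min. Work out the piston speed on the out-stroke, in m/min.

v ≈ 33.2 m/min

In regeneration the rod-end outflow joins the pump flow into the cap end, so the net volume the pump must supply per unit advance equals the rod cross-section area.
Rod cross-section A_rod = π/4 × (1.33 cm)² = 1.389 cm^2
v = Q_pump / A_rod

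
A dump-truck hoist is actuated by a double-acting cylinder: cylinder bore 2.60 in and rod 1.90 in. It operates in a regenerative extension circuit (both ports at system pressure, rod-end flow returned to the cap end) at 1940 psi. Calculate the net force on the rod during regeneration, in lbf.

With equal pressure on both faces, forces on the annular region cancel; the net push is pressure × rod cross-section.
Rod cross-section A_rod = π/4 × (1.90 in)² = 2.835 in^2
F = P × A_rod

F ≈ 5500 lbf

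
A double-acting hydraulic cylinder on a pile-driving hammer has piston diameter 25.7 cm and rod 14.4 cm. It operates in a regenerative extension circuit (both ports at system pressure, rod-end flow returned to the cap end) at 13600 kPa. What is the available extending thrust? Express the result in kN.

F ≈ 221 kN

With equal pressure on both faces, forces on the annular region cancel; the net push is pressure × rod cross-section.
Rod cross-section A_rod = π/4 × (14.4 cm)² = 162.9 cm^2
F = P × A_rod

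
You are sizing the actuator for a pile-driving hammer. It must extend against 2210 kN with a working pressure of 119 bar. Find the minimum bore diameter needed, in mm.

Extension force acts on the full piston face: F = P × (π/4)D².
D = √(4F / (πP)) = √(4 × 2210 kN / (π × 119 bar))

D ≈ 486 mm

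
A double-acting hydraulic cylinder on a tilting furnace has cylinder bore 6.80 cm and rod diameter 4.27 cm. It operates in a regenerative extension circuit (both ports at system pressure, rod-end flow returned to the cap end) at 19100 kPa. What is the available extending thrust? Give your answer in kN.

F ≈ 27.4 kN

With equal pressure on both faces, forces on the annular region cancel; the net push is pressure × rod cross-section.
Rod cross-section A_rod = π/4 × (4.27 cm)² = 14.32 cm^2
F = P × A_rod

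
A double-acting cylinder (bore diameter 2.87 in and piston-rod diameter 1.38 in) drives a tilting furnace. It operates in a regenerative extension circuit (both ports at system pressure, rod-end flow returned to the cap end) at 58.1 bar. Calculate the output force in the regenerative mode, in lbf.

With equal pressure on both faces, forces on the annular region cancel; the net push is pressure × rod cross-section.
Rod cross-section A_rod = π/4 × (1.38 in)² = 1.496 in^2
F = P × A_rod

F ≈ 1260 lbf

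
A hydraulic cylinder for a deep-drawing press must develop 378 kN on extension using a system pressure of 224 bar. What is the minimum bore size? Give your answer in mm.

D ≈ 147 mm

Extension force acts on the full piston face: F = P × (π/4)D².
D = √(4F / (πP)) = √(4 × 378 kN / (π × 224 bar))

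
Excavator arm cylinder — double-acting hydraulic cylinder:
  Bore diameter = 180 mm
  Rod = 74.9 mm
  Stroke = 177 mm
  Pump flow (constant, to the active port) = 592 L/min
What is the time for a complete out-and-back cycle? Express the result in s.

t ≈ 0.834 s

Cap-side area A_cap = π/4 × (180 mm)² = 25450 mm^2
Rod-side annular area A_ann = π/4 × (180² − 74.9²) = 21040 mm^2
t_ext = A_cap·L/Q = 0.4565 s
t_ret = A_ann·L/Q = 0.3775 s
t_cycle = t_ext + t_ret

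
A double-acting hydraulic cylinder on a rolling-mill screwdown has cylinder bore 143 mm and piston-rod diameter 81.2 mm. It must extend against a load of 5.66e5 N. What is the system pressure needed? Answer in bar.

P ≈ 352 bar

Cap-side area A_cap = π/4 × (143 mm)² = 16060 mm^2
P = F / A = 5.66e5 N / A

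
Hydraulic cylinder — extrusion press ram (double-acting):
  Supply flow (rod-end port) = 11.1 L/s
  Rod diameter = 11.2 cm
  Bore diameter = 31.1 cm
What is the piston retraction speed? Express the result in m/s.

Rod-side annular area A_ann = π/4 × (31.1² − 11.2²) = 661.1 cm^2
Flow into the rod-end port fills the annular volume.
v = Q / A

v ≈ 0.168 m/s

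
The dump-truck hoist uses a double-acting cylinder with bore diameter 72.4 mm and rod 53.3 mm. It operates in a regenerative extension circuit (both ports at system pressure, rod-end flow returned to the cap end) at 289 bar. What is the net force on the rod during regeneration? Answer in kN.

F ≈ 64.5 kN

With equal pressure on both faces, forces on the annular region cancel; the net push is pressure × rod cross-section.
Rod cross-section A_rod = π/4 × (53.3 mm)² = 2231 mm^2
F = P × A_rod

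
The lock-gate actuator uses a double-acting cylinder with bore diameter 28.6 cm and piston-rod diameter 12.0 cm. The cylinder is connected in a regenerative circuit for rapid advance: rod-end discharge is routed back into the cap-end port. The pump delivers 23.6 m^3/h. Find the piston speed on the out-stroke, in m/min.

v ≈ 34.8 m/min

In regeneration the rod-end outflow joins the pump flow into the cap end, so the net volume the pump must supply per unit advance equals the rod cross-section area.
Rod cross-section A_rod = π/4 × (12.0 cm)² = 113.1 cm^2
v = Q_pump / A_rod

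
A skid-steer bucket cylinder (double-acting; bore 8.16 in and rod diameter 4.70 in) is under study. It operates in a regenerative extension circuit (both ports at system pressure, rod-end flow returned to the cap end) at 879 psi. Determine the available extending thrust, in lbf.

F ≈ 15300 lbf

With equal pressure on both faces, forces on the annular region cancel; the net push is pressure × rod cross-section.
Rod cross-section A_rod = π/4 × (4.70 in)² = 17.35 in^2
F = P × A_rod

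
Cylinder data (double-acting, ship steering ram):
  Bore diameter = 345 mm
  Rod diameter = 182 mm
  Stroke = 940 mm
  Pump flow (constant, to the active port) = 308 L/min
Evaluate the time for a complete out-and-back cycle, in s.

t ≈ 29.5 s

Cap-side area A_cap = π/4 × (345 mm)² = 93480 mm^2
Rod-side annular area A_ann = π/4 × (345² − 182²) = 67470 mm^2
t_ext = A_cap·L/Q = 17.12 s
t_ret = A_ann·L/Q = 12.35 s
t_cycle = t_ext + t_ret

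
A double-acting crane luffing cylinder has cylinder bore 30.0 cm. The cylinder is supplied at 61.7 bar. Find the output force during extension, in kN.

F ≈ 436 kN

Cap-side area A_cap = π/4 × (30.0 cm)² = 706.9 cm^2
F = P × A_cap = 61.7 bar × A_cap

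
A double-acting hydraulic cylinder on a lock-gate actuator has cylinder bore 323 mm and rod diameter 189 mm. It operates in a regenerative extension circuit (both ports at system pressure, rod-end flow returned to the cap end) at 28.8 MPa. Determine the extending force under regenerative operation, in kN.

F ≈ 808 kN

With equal pressure on both faces, forces on the annular region cancel; the net push is pressure × rod cross-section.
Rod cross-section A_rod = π/4 × (189 mm)² = 28060 mm^2
F = P × A_rod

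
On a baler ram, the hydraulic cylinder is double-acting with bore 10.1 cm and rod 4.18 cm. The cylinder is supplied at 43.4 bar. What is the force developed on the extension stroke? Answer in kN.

Cap-side area A_cap = π/4 × (10.1 cm)² = 80.12 cm^2
F = P × A_cap = 43.4 bar × A_cap

F ≈ 34.8 kN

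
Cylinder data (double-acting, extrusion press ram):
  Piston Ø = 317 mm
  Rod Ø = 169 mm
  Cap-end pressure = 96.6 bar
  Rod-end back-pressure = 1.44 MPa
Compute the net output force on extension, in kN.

F ≈ 681 kN

Cap-side area A_cap = π/4 × (317 mm)² = 78920 mm^2
Rod-side annular area A_ann = π/4 × (317² − 169²) = 56490 mm^2
Net thrust = P_cap·A_cap − P_rod·A_ann = 762.4 kN − 81.35 kN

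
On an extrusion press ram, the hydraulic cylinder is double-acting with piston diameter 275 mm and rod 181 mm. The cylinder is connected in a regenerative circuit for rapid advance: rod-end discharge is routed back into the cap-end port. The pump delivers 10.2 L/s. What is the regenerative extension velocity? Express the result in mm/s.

v ≈ 396 mm/s

In regeneration the rod-end outflow joins the pump flow into the cap end, so the net volume the pump must supply per unit advance equals the rod cross-section area.
Rod cross-section A_rod = π/4 × (181 mm)² = 25730 mm^2
v = Q_pump / A_rod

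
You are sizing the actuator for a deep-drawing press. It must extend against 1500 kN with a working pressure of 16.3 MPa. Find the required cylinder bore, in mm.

Extension force acts on the full piston face: F = P × (π/4)D².
D = √(4F / (πP)) = √(4 × 1500 kN / (π × 16.3 MPa))

D ≈ 342 mm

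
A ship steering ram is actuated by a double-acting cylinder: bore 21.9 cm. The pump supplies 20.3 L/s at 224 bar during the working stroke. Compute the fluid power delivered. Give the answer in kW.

Hydraulic power = P × Q

W ≈ 455 kW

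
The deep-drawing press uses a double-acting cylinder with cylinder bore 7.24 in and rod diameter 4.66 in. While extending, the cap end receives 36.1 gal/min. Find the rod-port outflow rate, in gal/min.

Cap-side area A_cap = π/4 × (7.24 in)² = 41.17 in^2
Rod-side annular area A_ann = π/4 × (7.24² − 4.66²) = 24.11 in^2
Piston speed v = Q_in/A_cap; rod-end outflow Q_out = v × A_ann = Q_in × A_ann/A_cap.

Q_out ≈ 21.1 gal/min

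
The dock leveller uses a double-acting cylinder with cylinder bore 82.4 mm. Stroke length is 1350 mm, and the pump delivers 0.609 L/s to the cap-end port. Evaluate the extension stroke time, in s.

t ≈ 11.8 s

Cap-side area A_cap = π/4 × (82.4 mm)² = 5333 mm^2
Swept volume V = A × L; t = V / Q = A·L / Q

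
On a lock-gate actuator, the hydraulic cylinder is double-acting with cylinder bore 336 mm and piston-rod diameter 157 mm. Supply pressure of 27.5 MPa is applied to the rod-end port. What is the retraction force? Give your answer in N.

Rod-side annular area A_ann = π/4 × (336² − 157²) = 69310 mm^2
On retraction the pressure acts on the annular area (bore minus rod).
F = P × A_ann

F ≈ 1.91e6 N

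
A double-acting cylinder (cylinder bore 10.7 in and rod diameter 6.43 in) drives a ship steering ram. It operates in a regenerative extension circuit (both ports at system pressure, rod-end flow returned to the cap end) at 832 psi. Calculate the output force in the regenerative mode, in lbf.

With equal pressure on both faces, forces on the annular region cancel; the net push is pressure × rod cross-section.
Rod cross-section A_rod = π/4 × (6.43 in)² = 32.47 in^2
F = P × A_rod

F ≈ 27000 lbf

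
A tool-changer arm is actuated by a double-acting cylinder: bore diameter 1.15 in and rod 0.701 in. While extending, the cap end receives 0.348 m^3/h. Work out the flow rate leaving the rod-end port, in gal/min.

Cap-side area A_cap = π/4 × (1.15 in)² = 1.039 in^2
Rod-side annular area A_ann = π/4 × (1.15² − 0.701²) = 0.6527 in^2
Piston speed v = Q_in/A_cap; rod-end outflow Q_out = v × A_ann = Q_in × A_ann/A_cap.

Q_out ≈ 0.963 gal/min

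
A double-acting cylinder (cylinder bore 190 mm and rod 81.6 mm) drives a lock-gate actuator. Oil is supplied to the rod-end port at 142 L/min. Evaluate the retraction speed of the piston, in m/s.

v ≈ 0.102 m/s

Rod-side annular area A_ann = π/4 × (190² − 81.6²) = 23120 mm^2
Flow into the rod-end port fills the annular volume.
v = Q / A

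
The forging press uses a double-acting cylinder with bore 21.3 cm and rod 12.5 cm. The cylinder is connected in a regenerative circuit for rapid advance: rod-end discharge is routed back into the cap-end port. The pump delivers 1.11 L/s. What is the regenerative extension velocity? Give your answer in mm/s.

v ≈ 90.5 mm/s

In regeneration the rod-end outflow joins the pump flow into the cap end, so the net volume the pump must supply per unit advance equals the rod cross-section area.
Rod cross-section A_rod = π/4 × (12.5 cm)² = 122.7 cm^2
v = Q_pump / A_rod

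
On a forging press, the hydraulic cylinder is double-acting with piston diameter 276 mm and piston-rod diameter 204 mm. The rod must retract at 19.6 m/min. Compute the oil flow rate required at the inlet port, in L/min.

Q ≈ 532 L/min

Rod-side annular area A_ann = π/4 × (276² − 204²) = 27140 mm^2
Q = A × v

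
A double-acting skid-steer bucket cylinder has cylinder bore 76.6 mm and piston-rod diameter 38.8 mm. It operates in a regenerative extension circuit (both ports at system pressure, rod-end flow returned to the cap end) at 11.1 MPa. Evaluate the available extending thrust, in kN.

With equal pressure on both faces, forces on the annular region cancel; the net push is pressure × rod cross-section.
Rod cross-section A_rod = π/4 × (38.8 mm)² = 1182 mm^2
F = P × A_rod

F ≈ 13.1 kN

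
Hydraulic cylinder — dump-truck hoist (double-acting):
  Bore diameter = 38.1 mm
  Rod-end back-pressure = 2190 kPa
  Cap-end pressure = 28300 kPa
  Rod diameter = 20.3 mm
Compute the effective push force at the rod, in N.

F ≈ 30500 N

Cap-side area A_cap = π/4 × (38.1 mm)² = 1140 mm^2
Rod-side annular area A_ann = π/4 × (38.1² − 20.3²) = 816.4 mm^2
Net thrust = P_cap·A_cap − P_rod·A_ann = 32260 N − 1788 N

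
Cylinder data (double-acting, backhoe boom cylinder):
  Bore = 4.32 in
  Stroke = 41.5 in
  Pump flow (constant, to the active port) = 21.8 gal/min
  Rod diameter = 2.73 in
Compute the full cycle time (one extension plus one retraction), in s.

t ≈ 11.6 s

Cap-side area A_cap = π/4 × (4.32 in)² = 14.66 in^2
Rod-side annular area A_ann = π/4 × (4.32² − 2.73²) = 8.804 in^2
t_ext = A_cap·L/Q = 7.248 s
t_ret = A_ann·L/Q = 4.353 s
t_cycle = t_ext + t_ret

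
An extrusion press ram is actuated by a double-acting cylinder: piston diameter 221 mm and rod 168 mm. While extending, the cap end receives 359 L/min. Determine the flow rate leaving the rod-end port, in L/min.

Cap-side area A_cap = π/4 × (221 mm)² = 38360 mm^2
Rod-side annular area A_ann = π/4 × (221² − 168²) = 16190 mm^2
Piston speed v = Q_in/A_cap; rod-end outflow Q_out = v × A_ann = Q_in × A_ann/A_cap.

Q_out ≈ 152 L/min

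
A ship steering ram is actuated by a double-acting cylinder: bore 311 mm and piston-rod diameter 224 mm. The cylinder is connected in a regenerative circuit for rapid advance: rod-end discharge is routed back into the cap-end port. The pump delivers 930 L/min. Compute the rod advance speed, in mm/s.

In regeneration the rod-end outflow joins the pump flow into the cap end, so the net volume the pump must supply per unit advance equals the rod cross-section area.
Rod cross-section A_rod = π/4 × (224 mm)² = 39410 mm^2
v = Q_pump / A_rod

v ≈ 393 mm/s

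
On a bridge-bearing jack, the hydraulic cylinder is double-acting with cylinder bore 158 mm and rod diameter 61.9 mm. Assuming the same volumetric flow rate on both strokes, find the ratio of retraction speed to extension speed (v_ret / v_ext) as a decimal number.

Cap-side area A_cap = π/4 × (158 mm)² = 19610 mm^2
Rod-side annular area A_ann = π/4 × (158² − 61.9²) = 16600 mm^2
For equal Q, v ∝ 1/A, so v_ret/v_ext = A_cap/A_ann.

v_ret/v_ext ≈ 1.18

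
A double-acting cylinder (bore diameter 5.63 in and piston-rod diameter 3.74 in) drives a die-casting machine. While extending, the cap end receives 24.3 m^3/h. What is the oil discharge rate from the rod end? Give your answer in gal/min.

Q_out ≈ 59.8 gal/min

Cap-side area A_cap = π/4 × (5.63 in)² = 24.89 in^2
Rod-side annular area A_ann = π/4 × (5.63² − 3.74²) = 13.91 in^2
Piston speed v = Q_in/A_cap; rod-end outflow Q_out = v × A_ann = Q_in × A_ann/A_cap.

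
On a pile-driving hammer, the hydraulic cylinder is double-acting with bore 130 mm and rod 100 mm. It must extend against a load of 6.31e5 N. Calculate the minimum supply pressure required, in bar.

Cap-side area A_cap = π/4 × (130 mm)² = 13270 mm^2
P = F / A = 6.31e5 N / A

P ≈ 475 bar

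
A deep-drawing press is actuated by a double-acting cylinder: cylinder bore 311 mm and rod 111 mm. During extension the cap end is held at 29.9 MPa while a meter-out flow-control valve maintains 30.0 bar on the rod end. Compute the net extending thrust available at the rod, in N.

Cap-side area A_cap = π/4 × (311 mm)² = 75960 mm^2
Rod-side annular area A_ann = π/4 × (311² − 111²) = 66290 mm^2
Net thrust = P_cap·A_cap − P_rod·A_ann = 2.271e6 N − 1.989e5 N

F ≈ 2.07e6 N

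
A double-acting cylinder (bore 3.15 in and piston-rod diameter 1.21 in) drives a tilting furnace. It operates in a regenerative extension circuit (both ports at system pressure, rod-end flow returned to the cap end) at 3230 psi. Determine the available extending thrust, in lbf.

F ≈ 3710 lbf

With equal pressure on both faces, forces on the annular region cancel; the net push is pressure × rod cross-section.
Rod cross-section A_rod = π/4 × (1.21 in)² = 1.150 in^2
F = P × A_rod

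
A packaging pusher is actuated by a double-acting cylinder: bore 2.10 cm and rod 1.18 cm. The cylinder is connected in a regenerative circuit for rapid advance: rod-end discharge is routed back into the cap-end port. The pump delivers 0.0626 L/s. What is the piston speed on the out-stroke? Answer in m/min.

v ≈ 34.3 m/min

In regeneration the rod-end outflow joins the pump flow into the cap end, so the net volume the pump must supply per unit advance equals the rod cross-section area.
Rod cross-section A_rod = π/4 × (1.18 cm)² = 1.094 cm^2
v = Q_pump / A_rod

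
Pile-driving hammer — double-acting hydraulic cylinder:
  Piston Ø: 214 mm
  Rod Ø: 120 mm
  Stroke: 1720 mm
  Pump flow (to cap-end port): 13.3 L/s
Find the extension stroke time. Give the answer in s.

t ≈ 4.65 s

Cap-side area A_cap = π/4 × (214 mm)² = 35970 mm^2
Swept volume V = A × L; t = V / Q = A·L / Q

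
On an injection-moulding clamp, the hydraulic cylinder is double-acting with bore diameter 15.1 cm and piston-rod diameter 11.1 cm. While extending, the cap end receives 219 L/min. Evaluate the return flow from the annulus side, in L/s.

Q_out ≈ 1.68 L/s

Cap-side area A_cap = π/4 × (15.1 cm)² = 179.1 cm^2
Rod-side annular area A_ann = π/4 × (15.1² − 11.1²) = 82.31 cm^2
Piston speed v = Q_in/A_cap; rod-end outflow Q_out = v × A_ann = Q_in × A_ann/A_cap.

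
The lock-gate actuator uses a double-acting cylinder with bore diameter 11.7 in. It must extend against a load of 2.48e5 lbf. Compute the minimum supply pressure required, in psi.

Cap-side area A_cap = π/4 × (11.7 in)² = 107.5 in^2
P = F / A = 2.48e5 lbf / A

P ≈ 2310 psi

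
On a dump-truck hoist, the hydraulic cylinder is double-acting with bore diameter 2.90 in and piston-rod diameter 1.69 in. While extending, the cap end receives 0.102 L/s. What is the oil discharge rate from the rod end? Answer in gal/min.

Q_out ≈ 1.07 gal/min

Cap-side area A_cap = π/4 × (2.90 in)² = 6.605 in^2
Rod-side annular area A_ann = π/4 × (2.90² − 1.69²) = 4.362 in^2
Piston speed v = Q_in/A_cap; rod-end outflow Q_out = v × A_ann = Q_in × A_ann/A_cap.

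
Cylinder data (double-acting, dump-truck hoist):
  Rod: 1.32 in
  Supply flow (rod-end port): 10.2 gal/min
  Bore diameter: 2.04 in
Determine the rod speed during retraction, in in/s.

v ≈ 20.7 in/s

Rod-side annular area A_ann = π/4 × (2.04² − 1.32²) = 1.900 in^2
Flow into the rod-end port fills the annular volume.
v = Q / A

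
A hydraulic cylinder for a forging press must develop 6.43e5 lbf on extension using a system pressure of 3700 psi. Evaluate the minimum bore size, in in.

D ≈ 14.9 in

Extension force acts on the full piston face: F = P × (π/4)D².
D = √(4F / (πP)) = √(4 × 6.43e5 lbf / (π × 3700 psi))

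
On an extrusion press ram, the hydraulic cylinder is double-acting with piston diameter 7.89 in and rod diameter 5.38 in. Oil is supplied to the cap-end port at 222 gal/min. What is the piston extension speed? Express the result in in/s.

v ≈ 17.5 in/s

Cap-side area A_cap = π/4 × (7.89 in)² = 48.89 in^2
v = Q / A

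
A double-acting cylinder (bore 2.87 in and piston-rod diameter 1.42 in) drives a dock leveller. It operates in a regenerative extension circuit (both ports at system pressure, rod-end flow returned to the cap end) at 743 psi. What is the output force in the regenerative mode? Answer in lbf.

F ≈ 1180 lbf

With equal pressure on both faces, forces on the annular region cancel; the net push is pressure × rod cross-section.
Rod cross-section A_rod = π/4 × (1.42 in)² = 1.584 in^2
F = P × A_rod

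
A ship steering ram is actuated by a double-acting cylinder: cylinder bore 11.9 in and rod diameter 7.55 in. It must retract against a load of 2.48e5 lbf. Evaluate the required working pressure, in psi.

P ≈ 3730 psi

Rod-side annular area A_ann = π/4 × (11.9² − 7.55²) = 66.45 in^2
Retraction: pressure acts on the annular area.
P = F / A = 2.48e5 lbf / A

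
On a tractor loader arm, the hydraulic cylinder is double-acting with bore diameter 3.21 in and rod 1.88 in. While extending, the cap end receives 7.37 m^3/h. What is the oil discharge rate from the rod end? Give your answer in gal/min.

Cap-side area A_cap = π/4 × (3.21 in)² = 8.093 in^2
Rod-side annular area A_ann = π/4 × (3.21² − 1.88²) = 5.317 in^2
Piston speed v = Q_in/A_cap; rod-end outflow Q_out = v × A_ann = Q_in × A_ann/A_cap.

Q_out ≈ 21.3 gal/min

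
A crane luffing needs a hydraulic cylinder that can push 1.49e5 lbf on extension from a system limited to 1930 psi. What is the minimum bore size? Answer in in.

Extension force acts on the full piston face: F = P × (π/4)D².
D = √(4F / (πP)) = √(4 × 1.49e5 lbf / (π × 1930 psi))

D ≈ 9.91 in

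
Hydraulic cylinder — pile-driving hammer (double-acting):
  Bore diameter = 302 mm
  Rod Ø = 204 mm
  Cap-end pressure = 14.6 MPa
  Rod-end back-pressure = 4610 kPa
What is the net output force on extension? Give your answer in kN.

Cap-side area A_cap = π/4 × (302 mm)² = 71630 mm^2
Rod-side annular area A_ann = π/4 × (302² − 204²) = 38950 mm^2
Net thrust = P_cap·A_cap − P_rod·A_ann = 1046 kN − 179.5 kN

F ≈ 866 kN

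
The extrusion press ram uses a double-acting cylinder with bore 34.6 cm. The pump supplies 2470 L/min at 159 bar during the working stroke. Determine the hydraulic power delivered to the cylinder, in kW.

Hydraulic power = P × Q

W ≈ 655 kW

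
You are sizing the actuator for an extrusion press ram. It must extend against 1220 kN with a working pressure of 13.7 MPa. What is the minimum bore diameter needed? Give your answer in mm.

D ≈ 337 mm

Extension force acts on the full piston face: F = P × (π/4)D².
D = √(4F / (πP)) = √(4 × 1220 kN / (π × 13.7 MPa))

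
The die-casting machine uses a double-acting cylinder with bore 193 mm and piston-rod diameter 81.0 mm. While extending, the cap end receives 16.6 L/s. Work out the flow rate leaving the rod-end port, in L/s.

Q_out ≈ 13.7 L/s

Cap-side area A_cap = π/4 × (193 mm)² = 29260 mm^2
Rod-side annular area A_ann = π/4 × (193² − 81.0²) = 24100 mm^2
Piston speed v = Q_in/A_cap; rod-end outflow Q_out = v × A_ann = Q_in × A_ann/A_cap.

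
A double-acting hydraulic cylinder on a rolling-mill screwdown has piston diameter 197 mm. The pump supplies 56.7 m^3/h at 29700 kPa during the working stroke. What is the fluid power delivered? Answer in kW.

Hydraulic power = P × Q

W ≈ 468 kW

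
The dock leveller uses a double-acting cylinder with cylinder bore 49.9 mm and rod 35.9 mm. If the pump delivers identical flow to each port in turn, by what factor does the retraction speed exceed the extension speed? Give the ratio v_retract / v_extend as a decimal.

v_ret/v_ext ≈ 2.07

Cap-side area A_cap = π/4 × (49.9 mm)² = 1956 mm^2
Rod-side annular area A_ann = π/4 × (49.9² − 35.9²) = 943.4 mm^2
For equal Q, v ∝ 1/A, so v_ret/v_ext = A_cap/A_ann.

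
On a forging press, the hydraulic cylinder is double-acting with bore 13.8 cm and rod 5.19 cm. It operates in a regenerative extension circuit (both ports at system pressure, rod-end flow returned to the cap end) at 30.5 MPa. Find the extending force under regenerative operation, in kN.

With equal pressure on both faces, forces on the annular region cancel; the net push is pressure × rod cross-section.
Rod cross-section A_rod = π/4 × (5.19 cm)² = 21.16 cm^2
F = P × A_rod

F ≈ 64.5 kN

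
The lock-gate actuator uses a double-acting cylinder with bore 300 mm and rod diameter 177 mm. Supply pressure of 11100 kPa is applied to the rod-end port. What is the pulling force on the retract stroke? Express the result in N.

Rod-side annular area A_ann = π/4 × (300² − 177²) = 46080 mm^2
On retraction the pressure acts on the annular area (bore minus rod).
F = P × A_ann

F ≈ 5.11e5 N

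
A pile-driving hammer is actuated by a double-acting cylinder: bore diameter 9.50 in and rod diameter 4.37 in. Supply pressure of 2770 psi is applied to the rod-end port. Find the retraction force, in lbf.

F ≈ 1.55e5 lbf

Rod-side annular area A_ann = π/4 × (9.50² − 4.37²) = 55.88 in^2
On retraction the pressure acts on the annular area (bore minus rod).
F = P × A_ann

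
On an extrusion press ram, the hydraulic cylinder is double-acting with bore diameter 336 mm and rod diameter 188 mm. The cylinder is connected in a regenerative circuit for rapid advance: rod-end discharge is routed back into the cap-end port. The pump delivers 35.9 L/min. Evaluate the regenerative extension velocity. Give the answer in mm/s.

v ≈ 21.6 mm/s

In regeneration the rod-end outflow joins the pump flow into the cap end, so the net volume the pump must supply per unit advance equals the rod cross-section area.
Rod cross-section A_rod = π/4 × (188 mm)² = 27760 mm^2
v = Q_pump / A_rod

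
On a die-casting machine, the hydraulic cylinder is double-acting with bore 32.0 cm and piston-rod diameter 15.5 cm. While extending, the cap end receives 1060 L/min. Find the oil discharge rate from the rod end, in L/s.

Cap-side area A_cap = π/4 × (32.0 cm)² = 804.2 cm^2
Rod-side annular area A_ann = π/4 × (32.0² − 15.5²) = 615.6 cm^2
Piston speed v = Q_in/A_cap; rod-end outflow Q_out = v × A_ann = Q_in × A_ann/A_cap.

Q_out ≈ 13.5 L/s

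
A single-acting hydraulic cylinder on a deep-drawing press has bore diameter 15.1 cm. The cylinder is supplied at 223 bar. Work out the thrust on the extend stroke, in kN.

F ≈ 399 kN

Cap-side area A_cap = π/4 × (15.1 cm)² = 179.1 cm^2
F = P × A_cap = 223 bar × A_cap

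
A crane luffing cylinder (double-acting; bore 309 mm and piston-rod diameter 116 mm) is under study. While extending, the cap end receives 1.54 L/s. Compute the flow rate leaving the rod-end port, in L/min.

Q_out ≈ 79.4 L/min

Cap-side area A_cap = π/4 × (309 mm)² = 74990 mm^2
Rod-side annular area A_ann = π/4 × (309² − 116²) = 64420 mm^2
Piston speed v = Q_in/A_cap; rod-end outflow Q_out = v × A_ann = Q_in × A_ann/A_cap.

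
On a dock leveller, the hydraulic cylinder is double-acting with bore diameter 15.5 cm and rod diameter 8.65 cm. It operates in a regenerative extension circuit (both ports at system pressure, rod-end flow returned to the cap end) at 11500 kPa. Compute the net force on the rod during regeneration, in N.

With equal pressure on both faces, forces on the annular region cancel; the net push is pressure × rod cross-section.
Rod cross-section A_rod = π/4 × (8.65 cm)² = 58.77 cm^2
F = P × A_rod

F ≈ 67600 N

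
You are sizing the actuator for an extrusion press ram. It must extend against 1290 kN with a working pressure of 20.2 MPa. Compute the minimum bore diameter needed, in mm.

Extension force acts on the full piston face: F = P × (π/4)D².
D = √(4F / (πP)) = √(4 × 1290 kN / (π × 20.2 MPa))

D ≈ 285 mm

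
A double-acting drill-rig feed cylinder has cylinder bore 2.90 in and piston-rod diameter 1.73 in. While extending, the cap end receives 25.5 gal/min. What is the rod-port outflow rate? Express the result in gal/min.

Q_out ≈ 16.4 gal/min

Cap-side area A_cap = π/4 × (2.90 in)² = 6.605 in^2
Rod-side annular area A_ann = π/4 × (2.90² − 1.73²) = 4.255 in^2
Piston speed v = Q_in/A_cap; rod-end outflow Q_out = v × A_ann = Q_in × A_ann/A_cap.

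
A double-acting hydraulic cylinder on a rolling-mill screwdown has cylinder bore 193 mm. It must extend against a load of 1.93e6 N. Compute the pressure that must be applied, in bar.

Cap-side area A_cap = π/4 × (193 mm)² = 29260 mm^2
P = F / A = 1.93e6 N / A

P ≈ 660 bar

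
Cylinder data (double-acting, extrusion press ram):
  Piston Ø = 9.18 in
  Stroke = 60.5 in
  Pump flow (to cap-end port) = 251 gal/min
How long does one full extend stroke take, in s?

t ≈ 4.14 s

Cap-side area A_cap = π/4 × (9.18 in)² = 66.19 in^2
Swept volume V = A × L; t = V / Q = A·L / Q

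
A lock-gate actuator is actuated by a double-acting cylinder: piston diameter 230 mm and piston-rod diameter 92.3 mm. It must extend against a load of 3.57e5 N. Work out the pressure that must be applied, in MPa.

P ≈ 8.59 MPa

Cap-side area A_cap = π/4 × (230 mm)² = 41550 mm^2
P = F / A = 3.57e5 N / A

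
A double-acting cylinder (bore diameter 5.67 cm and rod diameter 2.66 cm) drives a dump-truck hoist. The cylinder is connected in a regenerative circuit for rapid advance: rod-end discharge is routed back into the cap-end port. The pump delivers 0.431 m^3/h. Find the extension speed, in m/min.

v ≈ 12.9 m/min

In regeneration the rod-end outflow joins the pump flow into the cap end, so the net volume the pump must supply per unit advance equals the rod cross-section area.
Rod cross-section A_rod = π/4 × (2.66 cm)² = 5.557 cm^2
v = Q_pump / A_rod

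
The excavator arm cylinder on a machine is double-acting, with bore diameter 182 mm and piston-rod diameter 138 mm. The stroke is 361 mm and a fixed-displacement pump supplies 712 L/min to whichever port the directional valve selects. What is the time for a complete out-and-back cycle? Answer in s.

t ≈ 1.13 s

Cap-side area A_cap = π/4 × (182 mm)² = 26020 mm^2
Rod-side annular area A_ann = π/4 × (182² − 138²) = 11060 mm^2
t_ext = A_cap·L/Q = 0.7914 s
t_ret = A_ann·L/Q = 0.3364 s
t_cycle = t_ext + t_ret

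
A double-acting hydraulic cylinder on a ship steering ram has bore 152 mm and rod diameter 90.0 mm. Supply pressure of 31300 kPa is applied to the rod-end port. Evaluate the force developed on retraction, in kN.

F ≈ 369 kN

Rod-side annular area A_ann = π/4 × (152² − 90.0²) = 11780 mm^2
On retraction the pressure acts on the annular area (bore minus rod).
F = P × A_ann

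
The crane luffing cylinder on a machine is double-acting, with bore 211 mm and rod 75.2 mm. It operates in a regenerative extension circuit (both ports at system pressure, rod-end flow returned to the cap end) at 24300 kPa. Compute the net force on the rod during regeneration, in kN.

With equal pressure on both faces, forces on the annular region cancel; the net push is pressure × rod cross-section.
Rod cross-section A_rod = π/4 × (75.2 mm)² = 4441 mm^2
F = P × A_rod

F ≈ 108 kN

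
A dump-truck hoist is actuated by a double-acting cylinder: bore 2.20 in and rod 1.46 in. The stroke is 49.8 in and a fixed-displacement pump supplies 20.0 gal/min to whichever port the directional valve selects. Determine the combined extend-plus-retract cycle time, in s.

t ≈ 3.83 s

Cap-side area A_cap = π/4 × (2.20 in)² = 3.801 in^2
Rod-side annular area A_ann = π/4 × (2.20² − 1.46²) = 2.127 in^2
t_ext = A_cap·L/Q = 2.459 s
t_ret = A_ann·L/Q = 1.376 s
t_cycle = t_ext + t_ret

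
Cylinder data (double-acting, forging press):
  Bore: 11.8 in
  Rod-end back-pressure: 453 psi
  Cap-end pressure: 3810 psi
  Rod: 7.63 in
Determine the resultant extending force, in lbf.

Cap-side area A_cap = π/4 × (11.8 in)² = 109.4 in^2
Rod-side annular area A_ann = π/4 × (11.8² − 7.63²) = 63.64 in^2
Net thrust = P_cap·A_cap − P_rod·A_ann = 4.167e5 lbf − 28830 lbf

F ≈ 3.88e5 lbf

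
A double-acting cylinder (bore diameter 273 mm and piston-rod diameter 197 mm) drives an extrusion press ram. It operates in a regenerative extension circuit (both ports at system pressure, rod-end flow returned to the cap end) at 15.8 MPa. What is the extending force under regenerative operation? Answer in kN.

With equal pressure on both faces, forces on the annular region cancel; the net push is pressure × rod cross-section.
Rod cross-section A_rod = π/4 × (197 mm)² = 30480 mm^2
F = P × A_rod

F ≈ 482 kN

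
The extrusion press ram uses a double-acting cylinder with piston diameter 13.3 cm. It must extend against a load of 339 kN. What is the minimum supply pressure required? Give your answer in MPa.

P ≈ 24.4 MPa

Cap-side area A_cap = π/4 × (13.3 cm)² = 138.9 cm^2
P = F / A = 339 kN / A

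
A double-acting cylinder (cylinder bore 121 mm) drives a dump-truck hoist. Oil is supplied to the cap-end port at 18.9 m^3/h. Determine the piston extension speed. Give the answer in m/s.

Cap-side area A_cap = π/4 × (121 mm)² = 11500 mm^2
v = Q / A

v ≈ 0.457 m/s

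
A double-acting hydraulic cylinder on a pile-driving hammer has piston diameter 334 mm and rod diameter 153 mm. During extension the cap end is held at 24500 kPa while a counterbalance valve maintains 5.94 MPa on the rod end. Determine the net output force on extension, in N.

Cap-side area A_cap = π/4 × (334 mm)² = 87620 mm^2
Rod-side annular area A_ann = π/4 × (334² − 153²) = 69230 mm^2
Net thrust = P_cap·A_cap − P_rod·A_ann = 2.147e6 N − 4.112e5 N

F ≈ 1.74e6 N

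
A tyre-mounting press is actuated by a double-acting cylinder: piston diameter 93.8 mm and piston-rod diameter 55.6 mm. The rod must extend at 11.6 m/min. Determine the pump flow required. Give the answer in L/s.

Q ≈ 1.34 L/s

Cap-side area A_cap = π/4 × (93.8 mm)² = 6910 mm^2
Q = A × v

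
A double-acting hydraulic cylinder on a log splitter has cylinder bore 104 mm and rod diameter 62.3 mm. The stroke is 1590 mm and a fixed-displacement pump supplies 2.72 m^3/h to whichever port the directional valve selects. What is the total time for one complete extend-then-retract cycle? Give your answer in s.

Cap-side area A_cap = π/4 × (104 mm)² = 8495 mm^2
Rod-side annular area A_ann = π/4 × (104² − 62.3²) = 5447 mm^2
t_ext = A_cap·L/Q = 17.88 s
t_ret = A_ann·L/Q = 11.46 s
t_cycle = t_ext + t_ret

t ≈ 29.3 s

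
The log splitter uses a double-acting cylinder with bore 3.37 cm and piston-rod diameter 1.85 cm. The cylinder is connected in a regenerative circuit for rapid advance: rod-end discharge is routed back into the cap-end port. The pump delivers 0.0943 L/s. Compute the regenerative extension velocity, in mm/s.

In regeneration the rod-end outflow joins the pump flow into the cap end, so the net volume the pump must supply per unit advance equals the rod cross-section area.
Rod cross-section A_rod = π/4 × (1.85 cm)² = 2.688 cm^2
v = Q_pump / A_rod

v ≈ 351 mm/s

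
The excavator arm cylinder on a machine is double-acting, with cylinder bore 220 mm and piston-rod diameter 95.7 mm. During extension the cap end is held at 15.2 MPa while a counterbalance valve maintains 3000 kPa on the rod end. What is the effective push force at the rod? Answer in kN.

F ≈ 485 kN

Cap-side area A_cap = π/4 × (220 mm)² = 38010 mm^2
Rod-side annular area A_ann = π/4 × (220² − 95.7²) = 30820 mm^2
Net thrust = P_cap·A_cap − P_rod·A_ann = 577.8 kN − 92.46 kN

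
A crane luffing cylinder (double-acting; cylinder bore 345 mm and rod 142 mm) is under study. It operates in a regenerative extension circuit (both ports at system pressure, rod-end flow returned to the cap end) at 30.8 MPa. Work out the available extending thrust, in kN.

F ≈ 488 kN

With equal pressure on both faces, forces on the annular region cancel; the net push is pressure × rod cross-section.
Rod cross-section A_rod = π/4 × (142 mm)² = 15840 mm^2
F = P × A_rod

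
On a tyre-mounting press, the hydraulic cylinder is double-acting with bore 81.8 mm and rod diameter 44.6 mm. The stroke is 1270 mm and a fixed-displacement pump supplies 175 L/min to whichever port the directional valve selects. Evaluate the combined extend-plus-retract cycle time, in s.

Cap-side area A_cap = π/4 × (81.8 mm)² = 5255 mm^2
Rod-side annular area A_ann = π/4 × (81.8² − 44.6²) = 3693 mm^2
t_ext = A_cap·L/Q = 2.288 s
t_ret = A_ann·L/Q = 1.608 s
t_cycle = t_ext + t_ret

t ≈ 3.90 s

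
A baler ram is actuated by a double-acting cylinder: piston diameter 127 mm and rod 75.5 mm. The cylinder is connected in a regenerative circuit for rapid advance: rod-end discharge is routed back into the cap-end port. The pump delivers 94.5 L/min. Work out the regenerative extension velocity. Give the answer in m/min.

v ≈ 21.1 m/min

In regeneration the rod-end outflow joins the pump flow into the cap end, so the net volume the pump must supply per unit advance equals the rod cross-section area.
Rod cross-section A_rod = π/4 × (75.5 mm)² = 4477 mm^2
v = Q_pump / A_rod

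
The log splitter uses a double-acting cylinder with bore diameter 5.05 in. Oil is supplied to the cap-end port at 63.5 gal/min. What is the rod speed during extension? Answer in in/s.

v ≈ 12.2 in/s

Cap-side area A_cap = π/4 × (5.05 in)² = 20.03 in^2
v = Q / A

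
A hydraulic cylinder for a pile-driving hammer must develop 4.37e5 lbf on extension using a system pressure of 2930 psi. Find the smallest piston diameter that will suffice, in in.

Extension force acts on the full piston face: F = P × (π/4)D².
D = √(4F / (πP)) = √(4 × 4.37e5 lbf / (π × 2930 psi))

D ≈ 13.8 in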